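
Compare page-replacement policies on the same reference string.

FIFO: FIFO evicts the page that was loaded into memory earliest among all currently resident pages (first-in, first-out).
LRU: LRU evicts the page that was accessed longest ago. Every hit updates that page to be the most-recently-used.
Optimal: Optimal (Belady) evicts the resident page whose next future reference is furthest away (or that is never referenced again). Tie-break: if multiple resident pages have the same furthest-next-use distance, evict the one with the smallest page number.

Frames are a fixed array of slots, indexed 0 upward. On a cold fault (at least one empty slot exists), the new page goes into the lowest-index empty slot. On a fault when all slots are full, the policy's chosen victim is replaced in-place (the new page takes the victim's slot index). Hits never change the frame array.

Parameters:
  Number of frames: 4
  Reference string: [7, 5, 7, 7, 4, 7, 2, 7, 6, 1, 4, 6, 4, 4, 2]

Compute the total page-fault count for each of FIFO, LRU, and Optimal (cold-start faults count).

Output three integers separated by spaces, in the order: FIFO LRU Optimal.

--- FIFO ---
  step 0: ref 7 -> FAULT, frames=[7,-,-,-] (faults so far: 1)
  step 1: ref 5 -> FAULT, frames=[7,5,-,-] (faults so far: 2)
  step 2: ref 7 -> HIT, frames=[7,5,-,-] (faults so far: 2)
  step 3: ref 7 -> HIT, frames=[7,5,-,-] (faults so far: 2)
  step 4: ref 4 -> FAULT, frames=[7,5,4,-] (faults so far: 3)
  step 5: ref 7 -> HIT, frames=[7,5,4,-] (faults so far: 3)
  step 6: ref 2 -> FAULT, frames=[7,5,4,2] (faults so far: 4)
  step 7: ref 7 -> HIT, frames=[7,5,4,2] (faults so far: 4)
  step 8: ref 6 -> FAULT, evict 7, frames=[6,5,4,2] (faults so far: 5)
  step 9: ref 1 -> FAULT, evict 5, frames=[6,1,4,2] (faults so far: 6)
  step 10: ref 4 -> HIT, frames=[6,1,4,2] (faults so far: 6)
  step 11: ref 6 -> HIT, frames=[6,1,4,2] (faults so far: 6)
  step 12: ref 4 -> HIT, frames=[6,1,4,2] (faults so far: 6)
  step 13: ref 4 -> HIT, frames=[6,1,4,2] (faults so far: 6)
  step 14: ref 2 -> HIT, frames=[6,1,4,2] (faults so far: 6)
  FIFO total faults: 6
--- LRU ---
  step 0: ref 7 -> FAULT, frames=[7,-,-,-] (faults so far: 1)
  step 1: ref 5 -> FAULT, frames=[7,5,-,-] (faults so far: 2)
  step 2: ref 7 -> HIT, frames=[7,5,-,-] (faults so far: 2)
  step 3: ref 7 -> HIT, frames=[7,5,-,-] (faults so far: 2)
  step 4: ref 4 -> FAULT, frames=[7,5,4,-] (faults so far: 3)
  step 5: ref 7 -> HIT, frames=[7,5,4,-] (faults so far: 3)
  step 6: ref 2 -> FAULT, frames=[7,5,4,2] (faults so far: 4)
  step 7: ref 7 -> HIT, frames=[7,5,4,2] (faults so far: 4)
  step 8: ref 6 -> FAULT, evict 5, frames=[7,6,4,2] (faults so far: 5)
  step 9: ref 1 -> FAULT, evict 4, frames=[7,6,1,2] (faults so far: 6)
  step 10: ref 4 -> FAULT, evict 2, frames=[7,6,1,4] (faults so far: 7)
  step 11: ref 6 -> HIT, frames=[7,6,1,4] (faults so far: 7)
  step 12: ref 4 -> HIT, frames=[7,6,1,4] (faults so far: 7)
  step 13: ref 4 -> HIT, frames=[7,6,1,4] (faults so far: 7)
  step 14: ref 2 -> FAULT, evict 7, frames=[2,6,1,4] (faults so far: 8)
  LRU total faults: 8
--- Optimal ---
  step 0: ref 7 -> FAULT, frames=[7,-,-,-] (faults so far: 1)
  step 1: ref 5 -> FAULT, frames=[7,5,-,-] (faults so far: 2)
  step 2: ref 7 -> HIT, frames=[7,5,-,-] (faults so far: 2)
  step 3: ref 7 -> HIT, frames=[7,5,-,-] (faults so far: 2)
  step 4: ref 4 -> FAULT, frames=[7,5,4,-] (faults so far: 3)
  step 5: ref 7 -> HIT, frames=[7,5,4,-] (faults so far: 3)
  step 6: ref 2 -> FAULT, frames=[7,5,4,2] (faults so far: 4)
  step 7: ref 7 -> HIT, frames=[7,5,4,2] (faults so far: 4)
  step 8: ref 6 -> FAULT, evict 5, frames=[7,6,4,2] (faults so far: 5)
  step 9: ref 1 -> FAULT, evict 7, frames=[1,6,4,2] (faults so far: 6)
  step 10: ref 4 -> HIT, frames=[1,6,4,2] (faults so far: 6)
  step 11: ref 6 -> HIT, frames=[1,6,4,2] (faults so far: 6)
  step 12: ref 4 -> HIT, frames=[1,6,4,2] (faults so far: 6)
  step 13: ref 4 -> HIT, frames=[1,6,4,2] (faults so far: 6)
  step 14: ref 2 -> HIT, frames=[1,6,4,2] (faults so far: 6)
  Optimal total faults: 6

Answer: 6 8 6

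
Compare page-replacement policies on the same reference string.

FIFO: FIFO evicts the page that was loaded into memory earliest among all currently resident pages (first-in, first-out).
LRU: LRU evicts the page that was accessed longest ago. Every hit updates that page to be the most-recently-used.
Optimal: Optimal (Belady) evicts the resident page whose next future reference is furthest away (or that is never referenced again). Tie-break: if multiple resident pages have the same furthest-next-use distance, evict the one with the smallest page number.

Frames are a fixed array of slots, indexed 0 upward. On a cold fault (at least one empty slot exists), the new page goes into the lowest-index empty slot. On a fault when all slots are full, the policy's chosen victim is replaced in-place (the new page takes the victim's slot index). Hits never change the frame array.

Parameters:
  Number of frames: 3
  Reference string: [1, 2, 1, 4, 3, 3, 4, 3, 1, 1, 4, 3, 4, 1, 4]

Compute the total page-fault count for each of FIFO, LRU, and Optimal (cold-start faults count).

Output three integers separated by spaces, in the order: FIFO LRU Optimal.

Answer: 5 4 4

Derivation:
--- FIFO ---
  step 0: ref 1 -> FAULT, frames=[1,-,-] (faults so far: 1)
  step 1: ref 2 -> FAULT, frames=[1,2,-] (faults so far: 2)
  step 2: ref 1 -> HIT, frames=[1,2,-] (faults so far: 2)
  step 3: ref 4 -> FAULT, frames=[1,2,4] (faults so far: 3)
  step 4: ref 3 -> FAULT, evict 1, frames=[3,2,4] (faults so far: 4)
  step 5: ref 3 -> HIT, frames=[3,2,4] (faults so far: 4)
  step 6: ref 4 -> HIT, frames=[3,2,4] (faults so far: 4)
  step 7: ref 3 -> HIT, frames=[3,2,4] (faults so far: 4)
  step 8: ref 1 -> FAULT, evict 2, frames=[3,1,4] (faults so far: 5)
  step 9: ref 1 -> HIT, frames=[3,1,4] (faults so far: 5)
  step 10: ref 4 -> HIT, frames=[3,1,4] (faults so far: 5)
  step 11: ref 3 -> HIT, frames=[3,1,4] (faults so far: 5)
  step 12: ref 4 -> HIT, frames=[3,1,4] (faults so far: 5)
  step 13: ref 1 -> HIT, frames=[3,1,4] (faults so far: 5)
  step 14: ref 4 -> HIT, frames=[3,1,4] (faults so far: 5)
  FIFO total faults: 5
--- LRU ---
  step 0: ref 1 -> FAULT, frames=[1,-,-] (faults so far: 1)
  step 1: ref 2 -> FAULT, frames=[1,2,-] (faults so far: 2)
  step 2: ref 1 -> HIT, frames=[1,2,-] (faults so far: 2)
  step 3: ref 4 -> FAULT, frames=[1,2,4] (faults so far: 3)
  step 4: ref 3 -> FAULT, evict 2, frames=[1,3,4] (faults so far: 4)
  step 5: ref 3 -> HIT, frames=[1,3,4] (faults so far: 4)
  step 6: ref 4 -> HIT, frames=[1,3,4] (faults so far: 4)
  step 7: ref 3 -> HIT, frames=[1,3,4] (faults so far: 4)
  step 8: ref 1 -> HIT, frames=[1,3,4] (faults so far: 4)
  step 9: ref 1 -> HIT, frames=[1,3,4] (faults so far: 4)
  step 10: ref 4 -> HIT, frames=[1,3,4] (faults so far: 4)
  step 11: ref 3 -> HIT, frames=[1,3,4] (faults so far: 4)
  step 12: ref 4 -> HIT, frames=[1,3,4] (faults so far: 4)
  step 13: ref 1 -> HIT, frames=[1,3,4] (faults so far: 4)
  step 14: ref 4 -> HIT, frames=[1,3,4] (faults so far: 4)
  LRU total faults: 4
--- Optimal ---
  step 0: ref 1 -> FAULT, frames=[1,-,-] (faults so far: 1)
  step 1: ref 2 -> FAULT, frames=[1,2,-] (faults so far: 2)
  step 2: ref 1 -> HIT, frames=[1,2,-] (faults so far: 2)
  step 3: ref 4 -> FAULT, frames=[1,2,4] (faults so far: 3)
  step 4: ref 3 -> FAULT, evict 2, frames=[1,3,4] (faults so far: 4)
  step 5: ref 3 -> HIT, frames=[1,3,4] (faults so far: 4)
  step 6: ref 4 -> HIT, frames=[1,3,4] (faults so far: 4)
  step 7: ref 3 -> HIT, frames=[1,3,4] (faults so far: 4)
  step 8: ref 1 -> HIT, frames=[1,3,4] (faults so far: 4)
  step 9: ref 1 -> HIT, frames=[1,3,4] (faults so far: 4)
  step 10: ref 4 -> HIT, frames=[1,3,4] (faults so far: 4)
  step 11: ref 3 -> HIT, frames=[1,3,4] (faults so far: 4)
  step 12: ref 4 -> HIT, frames=[1,3,4] (faults so far: 4)
  step 13: ref 1 -> HIT, frames=[1,3,4] (faults so far: 4)
  step 14: ref 4 -> HIT, frames=[1,3,4] (faults so far: 4)
  Optimal total faults: 4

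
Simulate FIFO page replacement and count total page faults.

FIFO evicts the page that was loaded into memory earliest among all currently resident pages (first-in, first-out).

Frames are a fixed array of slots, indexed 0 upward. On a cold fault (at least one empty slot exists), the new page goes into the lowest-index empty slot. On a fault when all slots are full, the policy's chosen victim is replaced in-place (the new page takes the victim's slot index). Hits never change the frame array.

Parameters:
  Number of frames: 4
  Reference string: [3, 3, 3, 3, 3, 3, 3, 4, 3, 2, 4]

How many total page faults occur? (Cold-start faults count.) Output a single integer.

Step 0: ref 3 → FAULT, frames=[3,-,-,-]
Step 1: ref 3 → HIT, frames=[3,-,-,-]
Step 2: ref 3 → HIT, frames=[3,-,-,-]
Step 3: ref 3 → HIT, frames=[3,-,-,-]
Step 4: ref 3 → HIT, frames=[3,-,-,-]
Step 5: ref 3 → HIT, frames=[3,-,-,-]
Step 6: ref 3 → HIT, frames=[3,-,-,-]
Step 7: ref 4 → FAULT, frames=[3,4,-,-]
Step 8: ref 3 → HIT, frames=[3,4,-,-]
Step 9: ref 2 → FAULT, frames=[3,4,2,-]
Step 10: ref 4 → HIT, frames=[3,4,2,-]
Total faults: 3

Answer: 3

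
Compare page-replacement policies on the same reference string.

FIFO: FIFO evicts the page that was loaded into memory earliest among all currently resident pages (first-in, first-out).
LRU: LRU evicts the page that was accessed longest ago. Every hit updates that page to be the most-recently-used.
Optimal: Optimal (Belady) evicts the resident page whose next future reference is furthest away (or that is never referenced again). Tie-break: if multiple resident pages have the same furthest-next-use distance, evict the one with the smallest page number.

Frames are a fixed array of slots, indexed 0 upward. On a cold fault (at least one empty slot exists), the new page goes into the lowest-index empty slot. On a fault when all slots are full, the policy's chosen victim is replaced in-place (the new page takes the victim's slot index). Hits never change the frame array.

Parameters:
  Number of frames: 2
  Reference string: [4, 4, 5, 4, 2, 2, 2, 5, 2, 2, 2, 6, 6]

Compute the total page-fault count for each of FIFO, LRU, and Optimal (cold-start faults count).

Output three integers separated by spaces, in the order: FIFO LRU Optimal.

--- FIFO ---
  step 0: ref 4 -> FAULT, frames=[4,-] (faults so far: 1)
  step 1: ref 4 -> HIT, frames=[4,-] (faults so far: 1)
  step 2: ref 5 -> FAULT, frames=[4,5] (faults so far: 2)
  step 3: ref 4 -> HIT, frames=[4,5] (faults so far: 2)
  step 4: ref 2 -> FAULT, evict 4, frames=[2,5] (faults so far: 3)
  step 5: ref 2 -> HIT, frames=[2,5] (faults so far: 3)
  step 6: ref 2 -> HIT, frames=[2,5] (faults so far: 3)
  step 7: ref 5 -> HIT, frames=[2,5] (faults so far: 3)
  step 8: ref 2 -> HIT, frames=[2,5] (faults so far: 3)
  step 9: ref 2 -> HIT, frames=[2,5] (faults so far: 3)
  step 10: ref 2 -> HIT, frames=[2,5] (faults so far: 3)
  step 11: ref 6 -> FAULT, evict 5, frames=[2,6] (faults so far: 4)
  step 12: ref 6 -> HIT, frames=[2,6] (faults so far: 4)
  FIFO total faults: 4
--- LRU ---
  step 0: ref 4 -> FAULT, frames=[4,-] (faults so far: 1)
  step 1: ref 4 -> HIT, frames=[4,-] (faults so far: 1)
  step 2: ref 5 -> FAULT, frames=[4,5] (faults so far: 2)
  step 3: ref 4 -> HIT, frames=[4,5] (faults so far: 2)
  step 4: ref 2 -> FAULT, evict 5, frames=[4,2] (faults so far: 3)
  step 5: ref 2 -> HIT, frames=[4,2] (faults so far: 3)
  step 6: ref 2 -> HIT, frames=[4,2] (faults so far: 3)
  step 7: ref 5 -> FAULT, evict 4, frames=[5,2] (faults so far: 4)
  step 8: ref 2 -> HIT, frames=[5,2] (faults so far: 4)
  step 9: ref 2 -> HIT, frames=[5,2] (faults so far: 4)
  step 10: ref 2 -> HIT, frames=[5,2] (faults so far: 4)
  step 11: ref 6 -> FAULT, evict 5, frames=[6,2] (faults so far: 5)
  step 12: ref 6 -> HIT, frames=[6,2] (faults so far: 5)
  LRU total faults: 5
--- Optimal ---
  step 0: ref 4 -> FAULT, frames=[4,-] (faults so far: 1)
  step 1: ref 4 -> HIT, frames=[4,-] (faults so far: 1)
  step 2: ref 5 -> FAULT, frames=[4,5] (faults so far: 2)
  step 3: ref 4 -> HIT, frames=[4,5] (faults so far: 2)
  step 4: ref 2 -> FAULT, evict 4, frames=[2,5] (faults so far: 3)
  step 5: ref 2 -> HIT, frames=[2,5] (faults so far: 3)
  step 6: ref 2 -> HIT, frames=[2,5] (faults so far: 3)
  step 7: ref 5 -> HIT, frames=[2,5] (faults so far: 3)
  step 8: ref 2 -> HIT, frames=[2,5] (faults so far: 3)
  step 9: ref 2 -> HIT, frames=[2,5] (faults so far: 3)
  step 10: ref 2 -> HIT, frames=[2,5] (faults so far: 3)
  step 11: ref 6 -> FAULT, evict 2, frames=[6,5] (faults so far: 4)
  step 12: ref 6 -> HIT, frames=[6,5] (faults so far: 4)
  Optimal total faults: 4

Answer: 4 5 4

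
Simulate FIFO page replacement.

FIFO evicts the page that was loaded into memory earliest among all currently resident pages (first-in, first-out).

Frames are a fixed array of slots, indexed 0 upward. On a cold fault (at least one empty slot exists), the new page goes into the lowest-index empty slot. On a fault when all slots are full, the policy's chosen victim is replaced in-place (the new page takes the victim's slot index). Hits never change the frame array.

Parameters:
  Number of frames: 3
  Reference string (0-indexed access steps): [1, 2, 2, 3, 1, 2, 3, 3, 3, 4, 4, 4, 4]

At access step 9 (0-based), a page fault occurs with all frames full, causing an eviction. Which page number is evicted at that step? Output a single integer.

Answer: 1

Derivation:
Step 0: ref 1 -> FAULT, frames=[1,-,-]
Step 1: ref 2 -> FAULT, frames=[1,2,-]
Step 2: ref 2 -> HIT, frames=[1,2,-]
Step 3: ref 3 -> FAULT, frames=[1,2,3]
Step 4: ref 1 -> HIT, frames=[1,2,3]
Step 5: ref 2 -> HIT, frames=[1,2,3]
Step 6: ref 3 -> HIT, frames=[1,2,3]
Step 7: ref 3 -> HIT, frames=[1,2,3]
Step 8: ref 3 -> HIT, frames=[1,2,3]
Step 9: ref 4 -> FAULT, evict 1, frames=[4,2,3]
At step 9: evicted page 1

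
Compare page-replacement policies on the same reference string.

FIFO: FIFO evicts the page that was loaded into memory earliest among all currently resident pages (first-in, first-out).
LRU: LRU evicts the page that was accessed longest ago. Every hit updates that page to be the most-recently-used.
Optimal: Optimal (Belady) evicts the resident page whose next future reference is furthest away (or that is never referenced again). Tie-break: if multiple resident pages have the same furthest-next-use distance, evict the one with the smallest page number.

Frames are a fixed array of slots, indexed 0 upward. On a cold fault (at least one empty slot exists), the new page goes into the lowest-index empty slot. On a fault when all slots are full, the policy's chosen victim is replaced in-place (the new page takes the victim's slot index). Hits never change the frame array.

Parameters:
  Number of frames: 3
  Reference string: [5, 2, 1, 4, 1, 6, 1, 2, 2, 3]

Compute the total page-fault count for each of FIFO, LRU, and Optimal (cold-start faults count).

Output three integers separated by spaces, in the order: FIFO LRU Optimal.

Answer: 7 7 6

Derivation:
--- FIFO ---
  step 0: ref 5 -> FAULT, frames=[5,-,-] (faults so far: 1)
  step 1: ref 2 -> FAULT, frames=[5,2,-] (faults so far: 2)
  step 2: ref 1 -> FAULT, frames=[5,2,1] (faults so far: 3)
  step 3: ref 4 -> FAULT, evict 5, frames=[4,2,1] (faults so far: 4)
  step 4: ref 1 -> HIT, frames=[4,2,1] (faults so far: 4)
  step 5: ref 6 -> FAULT, evict 2, frames=[4,6,1] (faults so far: 5)
  step 6: ref 1 -> HIT, frames=[4,6,1] (faults so far: 5)
  step 7: ref 2 -> FAULT, evict 1, frames=[4,6,2] (faults so far: 6)
  step 8: ref 2 -> HIT, frames=[4,6,2] (faults so far: 6)
  step 9: ref 3 -> FAULT, evict 4, frames=[3,6,2] (faults so far: 7)
  FIFO total faults: 7
--- LRU ---
  step 0: ref 5 -> FAULT, frames=[5,-,-] (faults so far: 1)
  step 1: ref 2 -> FAULT, frames=[5,2,-] (faults so far: 2)
  step 2: ref 1 -> FAULT, frames=[5,2,1] (faults so far: 3)
  step 3: ref 4 -> FAULT, evict 5, frames=[4,2,1] (faults so far: 4)
  step 4: ref 1 -> HIT, frames=[4,2,1] (faults so far: 4)
  step 5: ref 6 -> FAULT, evict 2, frames=[4,6,1] (faults so far: 5)
  step 6: ref 1 -> HIT, frames=[4,6,1] (faults so far: 5)
  step 7: ref 2 -> FAULT, evict 4, frames=[2,6,1] (faults so far: 6)
  step 8: ref 2 -> HIT, frames=[2,6,1] (faults so far: 6)
  step 9: ref 3 -> FAULT, evict 6, frames=[2,3,1] (faults so far: 7)
  LRU total faults: 7
--- Optimal ---
  step 0: ref 5 -> FAULT, frames=[5,-,-] (faults so far: 1)
  step 1: ref 2 -> FAULT, frames=[5,2,-] (faults so far: 2)
  step 2: ref 1 -> FAULT, frames=[5,2,1] (faults so far: 3)
  step 3: ref 4 -> FAULT, evict 5, frames=[4,2,1] (faults so far: 4)
  step 4: ref 1 -> HIT, frames=[4,2,1] (faults so far: 4)
  step 5: ref 6 -> FAULT, evict 4, frames=[6,2,1] (faults so far: 5)
  step 6: ref 1 -> HIT, frames=[6,2,1] (faults so far: 5)
  step 7: ref 2 -> HIT, frames=[6,2,1] (faults so far: 5)
  step 8: ref 2 -> HIT, frames=[6,2,1] (faults so far: 5)
  step 9: ref 3 -> FAULT, evict 1, frames=[6,2,3] (faults so far: 6)
  Optimal total faults: 6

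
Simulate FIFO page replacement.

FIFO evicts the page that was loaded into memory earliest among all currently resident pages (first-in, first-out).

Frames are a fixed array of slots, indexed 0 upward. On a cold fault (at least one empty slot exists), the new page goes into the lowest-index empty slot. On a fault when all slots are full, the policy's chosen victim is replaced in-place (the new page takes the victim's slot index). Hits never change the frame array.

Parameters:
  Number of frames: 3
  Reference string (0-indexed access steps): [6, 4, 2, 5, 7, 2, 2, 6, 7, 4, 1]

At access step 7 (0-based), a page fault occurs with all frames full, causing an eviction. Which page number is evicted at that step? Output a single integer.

Answer: 2

Derivation:
Step 0: ref 6 -> FAULT, frames=[6,-,-]
Step 1: ref 4 -> FAULT, frames=[6,4,-]
Step 2: ref 2 -> FAULT, frames=[6,4,2]
Step 3: ref 5 -> FAULT, evict 6, frames=[5,4,2]
Step 4: ref 7 -> FAULT, evict 4, frames=[5,7,2]
Step 5: ref 2 -> HIT, frames=[5,7,2]
Step 6: ref 2 -> HIT, frames=[5,7,2]
Step 7: ref 6 -> FAULT, evict 2, frames=[5,7,6]
At step 7: evicted page 2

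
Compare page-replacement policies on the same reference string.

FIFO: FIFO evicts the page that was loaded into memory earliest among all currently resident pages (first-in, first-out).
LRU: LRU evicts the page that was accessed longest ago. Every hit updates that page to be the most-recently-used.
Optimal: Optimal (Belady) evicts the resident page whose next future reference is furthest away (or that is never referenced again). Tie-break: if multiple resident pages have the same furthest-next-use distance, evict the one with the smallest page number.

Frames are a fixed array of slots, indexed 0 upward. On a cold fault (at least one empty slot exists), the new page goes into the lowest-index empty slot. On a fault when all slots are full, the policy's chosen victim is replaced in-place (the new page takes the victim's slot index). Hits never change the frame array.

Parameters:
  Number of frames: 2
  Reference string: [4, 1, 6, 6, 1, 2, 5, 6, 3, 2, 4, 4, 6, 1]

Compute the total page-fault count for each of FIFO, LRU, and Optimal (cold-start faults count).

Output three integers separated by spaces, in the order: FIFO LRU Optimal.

--- FIFO ---
  step 0: ref 4 -> FAULT, frames=[4,-] (faults so far: 1)
  step 1: ref 1 -> FAULT, frames=[4,1] (faults so far: 2)
  step 2: ref 6 -> FAULT, evict 4, frames=[6,1] (faults so far: 3)
  step 3: ref 6 -> HIT, frames=[6,1] (faults so far: 3)
  step 4: ref 1 -> HIT, frames=[6,1] (faults so far: 3)
  step 5: ref 2 -> FAULT, evict 1, frames=[6,2] (faults so far: 4)
  step 6: ref 5 -> FAULT, evict 6, frames=[5,2] (faults so far: 5)
  step 7: ref 6 -> FAULT, evict 2, frames=[5,6] (faults so far: 6)
  step 8: ref 3 -> FAULT, evict 5, frames=[3,6] (faults so far: 7)
  step 9: ref 2 -> FAULT, evict 6, frames=[3,2] (faults so far: 8)
  step 10: ref 4 -> FAULT, evict 3, frames=[4,2] (faults so far: 9)
  step 11: ref 4 -> HIT, frames=[4,2] (faults so far: 9)
  step 12: ref 6 -> FAULT, evict 2, frames=[4,6] (faults so far: 10)
  step 13: ref 1 -> FAULT, evict 4, frames=[1,6] (faults so far: 11)
  FIFO total faults: 11
--- LRU ---
  step 0: ref 4 -> FAULT, frames=[4,-] (faults so far: 1)
  step 1: ref 1 -> FAULT, frames=[4,1] (faults so far: 2)
  step 2: ref 6 -> FAULT, evict 4, frames=[6,1] (faults so far: 3)
  step 3: ref 6 -> HIT, frames=[6,1] (faults so far: 3)
  step 4: ref 1 -> HIT, frames=[6,1] (faults so far: 3)
  step 5: ref 2 -> FAULT, evict 6, frames=[2,1] (faults so far: 4)
  step 6: ref 5 -> FAULT, evict 1, frames=[2,5] (faults so far: 5)
  step 7: ref 6 -> FAULT, evict 2, frames=[6,5] (faults so far: 6)
  step 8: ref 3 -> FAULT, evict 5, frames=[6,3] (faults so far: 7)
  step 9: ref 2 -> FAULT, evict 6, frames=[2,3] (faults so far: 8)
  step 10: ref 4 -> FAULT, evict 3, frames=[2,4] (faults so far: 9)
  step 11: ref 4 -> HIT, frames=[2,4] (faults so far: 9)
  step 12: ref 6 -> FAULT, evict 2, frames=[6,4] (faults so far: 10)
  step 13: ref 1 -> FAULT, evict 4, frames=[6,1] (faults so far: 11)
  LRU total faults: 11
--- Optimal ---
  step 0: ref 4 -> FAULT, frames=[4,-] (faults so far: 1)
  step 1: ref 1 -> FAULT, frames=[4,1] (faults so far: 2)
  step 2: ref 6 -> FAULT, evict 4, frames=[6,1] (faults so far: 3)
  step 3: ref 6 -> HIT, frames=[6,1] (faults so far: 3)
  step 4: ref 1 -> HIT, frames=[6,1] (faults so far: 3)
  step 5: ref 2 -> FAULT, evict 1, frames=[6,2] (faults so far: 4)
  step 6: ref 5 -> FAULT, evict 2, frames=[6,5] (faults so far: 5)
  step 7: ref 6 -> HIT, frames=[6,5] (faults so far: 5)
  step 8: ref 3 -> FAULT, evict 5, frames=[6,3] (faults so far: 6)
  step 9: ref 2 -> FAULT, evict 3, frames=[6,2] (faults so far: 7)
  step 10: ref 4 -> FAULT, evict 2, frames=[6,4] (faults so far: 8)
  step 11: ref 4 -> HIT, frames=[6,4] (faults so far: 8)
  step 12: ref 6 -> HIT, frames=[6,4] (faults so far: 8)
  step 13: ref 1 -> FAULT, evict 4, frames=[6,1] (faults so far: 9)
  Optimal total faults: 9

Answer: 11 11 9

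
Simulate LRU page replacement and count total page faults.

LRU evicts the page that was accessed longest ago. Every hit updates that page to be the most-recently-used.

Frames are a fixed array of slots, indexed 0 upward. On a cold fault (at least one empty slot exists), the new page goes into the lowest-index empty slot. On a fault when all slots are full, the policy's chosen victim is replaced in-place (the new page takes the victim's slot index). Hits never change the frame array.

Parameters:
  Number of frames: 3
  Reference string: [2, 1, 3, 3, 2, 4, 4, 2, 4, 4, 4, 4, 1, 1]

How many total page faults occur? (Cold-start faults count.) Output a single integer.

Answer: 5

Derivation:
Step 0: ref 2 → FAULT, frames=[2,-,-]
Step 1: ref 1 → FAULT, frames=[2,1,-]
Step 2: ref 3 → FAULT, frames=[2,1,3]
Step 3: ref 3 → HIT, frames=[2,1,3]
Step 4: ref 2 → HIT, frames=[2,1,3]
Step 5: ref 4 → FAULT (evict 1), frames=[2,4,3]
Step 6: ref 4 → HIT, frames=[2,4,3]
Step 7: ref 2 → HIT, frames=[2,4,3]
Step 8: ref 4 → HIT, frames=[2,4,3]
Step 9: ref 4 → HIT, frames=[2,4,3]
Step 10: ref 4 → HIT, frames=[2,4,3]
Step 11: ref 4 → HIT, frames=[2,4,3]
Step 12: ref 1 → FAULT (evict 3), frames=[2,4,1]
Step 13: ref 1 → HIT, frames=[2,4,1]
Total faults: 5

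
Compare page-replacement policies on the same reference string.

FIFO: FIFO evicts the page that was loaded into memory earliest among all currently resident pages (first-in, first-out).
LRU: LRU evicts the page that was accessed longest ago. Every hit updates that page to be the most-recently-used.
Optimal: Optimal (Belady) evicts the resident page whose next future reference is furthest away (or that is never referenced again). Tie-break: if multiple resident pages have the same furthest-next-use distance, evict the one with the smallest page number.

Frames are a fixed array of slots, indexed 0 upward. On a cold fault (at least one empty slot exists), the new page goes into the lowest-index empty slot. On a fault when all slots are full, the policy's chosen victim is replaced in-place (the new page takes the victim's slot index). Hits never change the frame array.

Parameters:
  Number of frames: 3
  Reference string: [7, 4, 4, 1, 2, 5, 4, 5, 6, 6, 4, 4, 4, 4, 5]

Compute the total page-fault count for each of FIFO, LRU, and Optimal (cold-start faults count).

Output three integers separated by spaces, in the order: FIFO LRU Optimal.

--- FIFO ---
  step 0: ref 7 -> FAULT, frames=[7,-,-] (faults so far: 1)
  step 1: ref 4 -> FAULT, frames=[7,4,-] (faults so far: 2)
  step 2: ref 4 -> HIT, frames=[7,4,-] (faults so far: 2)
  step 3: ref 1 -> FAULT, frames=[7,4,1] (faults so far: 3)
  step 4: ref 2 -> FAULT, evict 7, frames=[2,4,1] (faults so far: 4)
  step 5: ref 5 -> FAULT, evict 4, frames=[2,5,1] (faults so far: 5)
  step 6: ref 4 -> FAULT, evict 1, frames=[2,5,4] (faults so far: 6)
  step 7: ref 5 -> HIT, frames=[2,5,4] (faults so far: 6)
  step 8: ref 6 -> FAULT, evict 2, frames=[6,5,4] (faults so far: 7)
  step 9: ref 6 -> HIT, frames=[6,5,4] (faults so far: 7)
  step 10: ref 4 -> HIT, frames=[6,5,4] (faults so far: 7)
  step 11: ref 4 -> HIT, frames=[6,5,4] (faults so far: 7)
  step 12: ref 4 -> HIT, frames=[6,5,4] (faults so far: 7)
  step 13: ref 4 -> HIT, frames=[6,5,4] (faults so far: 7)
  step 14: ref 5 -> HIT, frames=[6,5,4] (faults so far: 7)
  FIFO total faults: 7
--- LRU ---
  step 0: ref 7 -> FAULT, frames=[7,-,-] (faults so far: 1)
  step 1: ref 4 -> FAULT, frames=[7,4,-] (faults so far: 2)
  step 2: ref 4 -> HIT, frames=[7,4,-] (faults so far: 2)
  step 3: ref 1 -> FAULT, frames=[7,4,1] (faults so far: 3)
  step 4: ref 2 -> FAULT, evict 7, frames=[2,4,1] (faults so far: 4)
  step 5: ref 5 -> FAULT, evict 4, frames=[2,5,1] (faults so far: 5)
  step 6: ref 4 -> FAULT, evict 1, frames=[2,5,4] (faults so far: 6)
  step 7: ref 5 -> HIT, frames=[2,5,4] (faults so far: 6)
  step 8: ref 6 -> FAULT, evict 2, frames=[6,5,4] (faults so far: 7)
  step 9: ref 6 -> HIT, frames=[6,5,4] (faults so far: 7)
  step 10: ref 4 -> HIT, frames=[6,5,4] (faults so far: 7)
  step 11: ref 4 -> HIT, frames=[6,5,4] (faults so far: 7)
  step 12: ref 4 -> HIT, frames=[6,5,4] (faults so far: 7)
  step 13: ref 4 -> HIT, frames=[6,5,4] (faults so far: 7)
  step 14: ref 5 -> HIT, frames=[6,5,4] (faults so far: 7)
  LRU total faults: 7
--- Optimal ---
  step 0: ref 7 -> FAULT, frames=[7,-,-] (faults so far: 1)
  step 1: ref 4 -> FAULT, frames=[7,4,-] (faults so far: 2)
  step 2: ref 4 -> HIT, frames=[7,4,-] (faults so far: 2)
  step 3: ref 1 -> FAULT, frames=[7,4,1] (faults so far: 3)
  step 4: ref 2 -> FAULT, evict 1, frames=[7,4,2] (faults so far: 4)
  step 5: ref 5 -> FAULT, evict 2, frames=[7,4,5] (faults so far: 5)
  step 6: ref 4 -> HIT, frames=[7,4,5] (faults so far: 5)
  step 7: ref 5 -> HIT, frames=[7,4,5] (faults so far: 5)
  step 8: ref 6 -> FAULT, evict 7, frames=[6,4,5] (faults so far: 6)
  step 9: ref 6 -> HIT, frames=[6,4,5] (faults so far: 6)
  step 10: ref 4 -> HIT, frames=[6,4,5] (faults so far: 6)
  step 11: ref 4 -> HIT, frames=[6,4,5] (faults so far: 6)
  step 12: ref 4 -> HIT, frames=[6,4,5] (faults so far: 6)
  step 13: ref 4 -> HIT, frames=[6,4,5] (faults so far: 6)
  step 14: ref 5 -> HIT, frames=[6,4,5] (faults so far: 6)
  Optimal total faults: 6

Answer: 7 7 6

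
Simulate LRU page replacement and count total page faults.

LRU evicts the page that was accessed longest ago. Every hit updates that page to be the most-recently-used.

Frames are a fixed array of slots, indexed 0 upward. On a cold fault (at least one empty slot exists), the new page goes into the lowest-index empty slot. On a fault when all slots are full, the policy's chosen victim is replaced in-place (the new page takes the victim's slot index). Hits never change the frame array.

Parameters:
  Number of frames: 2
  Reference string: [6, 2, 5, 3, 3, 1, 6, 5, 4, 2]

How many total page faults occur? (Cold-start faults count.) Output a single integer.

Answer: 9

Derivation:
Step 0: ref 6 → FAULT, frames=[6,-]
Step 1: ref 2 → FAULT, frames=[6,2]
Step 2: ref 5 → FAULT (evict 6), frames=[5,2]
Step 3: ref 3 → FAULT (evict 2), frames=[5,3]
Step 4: ref 3 → HIT, frames=[5,3]
Step 5: ref 1 → FAULT (evict 5), frames=[1,3]
Step 6: ref 6 → FAULT (evict 3), frames=[1,6]
Step 7: ref 5 → FAULT (evict 1), frames=[5,6]
Step 8: ref 4 → FAULT (evict 6), frames=[5,4]
Step 9: ref 2 → FAULT (evict 5), frames=[2,4]
Total faults: 9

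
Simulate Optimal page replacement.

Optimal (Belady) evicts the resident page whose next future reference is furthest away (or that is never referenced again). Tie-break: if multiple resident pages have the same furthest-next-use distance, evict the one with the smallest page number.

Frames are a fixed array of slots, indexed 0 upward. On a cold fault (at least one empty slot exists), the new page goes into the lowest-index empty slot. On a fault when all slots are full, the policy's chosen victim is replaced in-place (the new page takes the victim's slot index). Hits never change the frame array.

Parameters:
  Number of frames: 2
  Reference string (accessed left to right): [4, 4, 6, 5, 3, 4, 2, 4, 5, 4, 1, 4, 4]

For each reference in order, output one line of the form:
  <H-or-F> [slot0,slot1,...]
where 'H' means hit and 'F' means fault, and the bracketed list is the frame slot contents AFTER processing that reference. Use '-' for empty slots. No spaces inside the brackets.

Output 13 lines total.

F [4,-]
H [4,-]
F [4,6]
F [4,5]
F [4,3]
H [4,3]
F [4,2]
H [4,2]
F [4,5]
H [4,5]
F [4,1]
H [4,1]
H [4,1]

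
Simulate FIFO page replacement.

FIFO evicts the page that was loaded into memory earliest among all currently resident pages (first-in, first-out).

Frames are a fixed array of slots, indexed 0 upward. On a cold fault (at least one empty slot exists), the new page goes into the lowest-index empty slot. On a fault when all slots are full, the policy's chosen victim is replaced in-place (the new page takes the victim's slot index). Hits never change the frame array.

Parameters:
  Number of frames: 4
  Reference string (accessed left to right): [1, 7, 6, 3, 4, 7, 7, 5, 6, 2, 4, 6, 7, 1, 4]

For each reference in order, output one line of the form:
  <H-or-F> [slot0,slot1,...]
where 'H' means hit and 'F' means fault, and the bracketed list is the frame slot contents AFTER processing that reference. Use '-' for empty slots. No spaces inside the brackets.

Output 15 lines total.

F [1,-,-,-]
F [1,7,-,-]
F [1,7,6,-]
F [1,7,6,3]
F [4,7,6,3]
H [4,7,6,3]
H [4,7,6,3]
F [4,5,6,3]
H [4,5,6,3]
F [4,5,2,3]
H [4,5,2,3]
F [4,5,2,6]
F [7,5,2,6]
F [7,1,2,6]
F [7,1,4,6]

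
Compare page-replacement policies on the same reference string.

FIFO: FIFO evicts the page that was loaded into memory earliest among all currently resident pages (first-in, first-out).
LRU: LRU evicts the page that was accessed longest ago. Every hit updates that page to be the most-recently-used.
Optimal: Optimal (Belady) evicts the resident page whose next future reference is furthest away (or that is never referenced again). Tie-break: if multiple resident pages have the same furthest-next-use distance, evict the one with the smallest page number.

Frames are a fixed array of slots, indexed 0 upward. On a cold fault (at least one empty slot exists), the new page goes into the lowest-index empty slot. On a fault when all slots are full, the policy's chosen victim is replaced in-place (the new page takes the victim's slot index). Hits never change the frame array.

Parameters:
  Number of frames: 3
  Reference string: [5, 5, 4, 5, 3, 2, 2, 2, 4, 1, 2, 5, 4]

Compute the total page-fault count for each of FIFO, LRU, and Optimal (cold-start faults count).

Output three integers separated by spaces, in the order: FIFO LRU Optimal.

Answer: 7 8 6

Derivation:
--- FIFO ---
  step 0: ref 5 -> FAULT, frames=[5,-,-] (faults so far: 1)
  step 1: ref 5 -> HIT, frames=[5,-,-] (faults so far: 1)
  step 2: ref 4 -> FAULT, frames=[5,4,-] (faults so far: 2)
  step 3: ref 5 -> HIT, frames=[5,4,-] (faults so far: 2)
  step 4: ref 3 -> FAULT, frames=[5,4,3] (faults so far: 3)
  step 5: ref 2 -> FAULT, evict 5, frames=[2,4,3] (faults so far: 4)
  step 6: ref 2 -> HIT, frames=[2,4,3] (faults so far: 4)
  step 7: ref 2 -> HIT, frames=[2,4,3] (faults so far: 4)
  step 8: ref 4 -> HIT, frames=[2,4,3] (faults so far: 4)
  step 9: ref 1 -> FAULT, evict 4, frames=[2,1,3] (faults so far: 5)
  step 10: ref 2 -> HIT, frames=[2,1,3] (faults so far: 5)
  step 11: ref 5 -> FAULT, evict 3, frames=[2,1,5] (faults so far: 6)
  step 12: ref 4 -> FAULT, evict 2, frames=[4,1,5] (faults so far: 7)
  FIFO total faults: 7
--- LRU ---
  step 0: ref 5 -> FAULT, frames=[5,-,-] (faults so far: 1)
  step 1: ref 5 -> HIT, frames=[5,-,-] (faults so far: 1)
  step 2: ref 4 -> FAULT, frames=[5,4,-] (faults so far: 2)
  step 3: ref 5 -> HIT, frames=[5,4,-] (faults so far: 2)
  step 4: ref 3 -> FAULT, frames=[5,4,3] (faults so far: 3)
  step 5: ref 2 -> FAULT, evict 4, frames=[5,2,3] (faults so far: 4)
  step 6: ref 2 -> HIT, frames=[5,2,3] (faults so far: 4)
  step 7: ref 2 -> HIT, frames=[5,2,3] (faults so far: 4)
  step 8: ref 4 -> FAULT, evict 5, frames=[4,2,3] (faults so far: 5)
  step 9: ref 1 -> FAULT, evict 3, frames=[4,2,1] (faults so far: 6)
  step 10: ref 2 -> HIT, frames=[4,2,1] (faults so far: 6)
  step 11: ref 5 -> FAULT, evict 4, frames=[5,2,1] (faults so far: 7)
  step 12: ref 4 -> FAULT, evict 1, frames=[5,2,4] (faults so far: 8)
  LRU total faults: 8
--- Optimal ---
  step 0: ref 5 -> FAULT, frames=[5,-,-] (faults so far: 1)
  step 1: ref 5 -> HIT, frames=[5,-,-] (faults so far: 1)
  step 2: ref 4 -> FAULT, frames=[5,4,-] (faults so far: 2)
  step 3: ref 5 -> HIT, frames=[5,4,-] (faults so far: 2)
  step 4: ref 3 -> FAULT, frames=[5,4,3] (faults so far: 3)
  step 5: ref 2 -> FAULT, evict 3, frames=[5,4,2] (faults so far: 4)
  step 6: ref 2 -> HIT, frames=[5,4,2] (faults so far: 4)
  step 7: ref 2 -> HIT, frames=[5,4,2] (faults so far: 4)
  step 8: ref 4 -> HIT, frames=[5,4,2] (faults so far: 4)
  step 9: ref 1 -> FAULT, evict 4, frames=[5,1,2] (faults so far: 5)
  step 10: ref 2 -> HIT, frames=[5,1,2] (faults so far: 5)
  step 11: ref 5 -> HIT, frames=[5,1,2] (faults so far: 5)
  step 12: ref 4 -> FAULT, evict 1, frames=[5,4,2] (faults so far: 6)
  Optimal total faults: 6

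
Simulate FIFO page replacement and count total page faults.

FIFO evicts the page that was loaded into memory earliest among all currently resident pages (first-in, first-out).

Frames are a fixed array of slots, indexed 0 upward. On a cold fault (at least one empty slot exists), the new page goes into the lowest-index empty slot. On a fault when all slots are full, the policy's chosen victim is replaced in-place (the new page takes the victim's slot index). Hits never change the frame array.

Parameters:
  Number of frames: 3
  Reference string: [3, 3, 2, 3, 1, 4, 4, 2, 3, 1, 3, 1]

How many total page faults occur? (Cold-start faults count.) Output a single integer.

Answer: 5

Derivation:
Step 0: ref 3 → FAULT, frames=[3,-,-]
Step 1: ref 3 → HIT, frames=[3,-,-]
Step 2: ref 2 → FAULT, frames=[3,2,-]
Step 3: ref 3 → HIT, frames=[3,2,-]
Step 4: ref 1 → FAULT, frames=[3,2,1]
Step 5: ref 4 → FAULT (evict 3), frames=[4,2,1]
Step 6: ref 4 → HIT, frames=[4,2,1]
Step 7: ref 2 → HIT, frames=[4,2,1]
Step 8: ref 3 → FAULT (evict 2), frames=[4,3,1]
Step 9: ref 1 → HIT, frames=[4,3,1]
Step 10: ref 3 → HIT, frames=[4,3,1]
Step 11: ref 1 → HIT, frames=[4,3,1]
Total faults: 5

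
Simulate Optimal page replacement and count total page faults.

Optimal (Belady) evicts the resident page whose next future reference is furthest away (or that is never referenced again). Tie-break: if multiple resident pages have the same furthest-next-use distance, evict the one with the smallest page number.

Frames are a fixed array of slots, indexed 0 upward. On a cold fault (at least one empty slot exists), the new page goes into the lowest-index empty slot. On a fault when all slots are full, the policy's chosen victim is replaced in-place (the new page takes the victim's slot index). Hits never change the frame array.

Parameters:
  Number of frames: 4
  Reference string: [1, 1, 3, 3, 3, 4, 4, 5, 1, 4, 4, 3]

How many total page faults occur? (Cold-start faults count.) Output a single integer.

Step 0: ref 1 → FAULT, frames=[1,-,-,-]
Step 1: ref 1 → HIT, frames=[1,-,-,-]
Step 2: ref 3 → FAULT, frames=[1,3,-,-]
Step 3: ref 3 → HIT, frames=[1,3,-,-]
Step 4: ref 3 → HIT, frames=[1,3,-,-]
Step 5: ref 4 → FAULT, frames=[1,3,4,-]
Step 6: ref 4 → HIT, frames=[1,3,4,-]
Step 7: ref 5 → FAULT, frames=[1,3,4,5]
Step 8: ref 1 → HIT, frames=[1,3,4,5]
Step 9: ref 4 → HIT, frames=[1,3,4,5]
Step 10: ref 4 → HIT, frames=[1,3,4,5]
Step 11: ref 3 → HIT, frames=[1,3,4,5]
Total faults: 4

Answer: 4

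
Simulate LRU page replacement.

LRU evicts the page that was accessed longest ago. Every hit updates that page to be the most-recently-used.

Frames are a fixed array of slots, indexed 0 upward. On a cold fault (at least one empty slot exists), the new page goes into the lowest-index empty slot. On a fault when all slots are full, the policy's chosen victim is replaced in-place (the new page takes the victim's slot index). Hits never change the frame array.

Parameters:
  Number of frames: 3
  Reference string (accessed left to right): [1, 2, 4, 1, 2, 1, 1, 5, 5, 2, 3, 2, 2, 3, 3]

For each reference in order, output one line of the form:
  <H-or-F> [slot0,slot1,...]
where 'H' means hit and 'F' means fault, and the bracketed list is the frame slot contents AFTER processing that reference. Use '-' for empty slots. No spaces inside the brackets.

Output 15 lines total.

F [1,-,-]
F [1,2,-]
F [1,2,4]
H [1,2,4]
H [1,2,4]
H [1,2,4]
H [1,2,4]
F [1,2,5]
H [1,2,5]
H [1,2,5]
F [3,2,5]
H [3,2,5]
H [3,2,5]
H [3,2,5]
H [3,2,5]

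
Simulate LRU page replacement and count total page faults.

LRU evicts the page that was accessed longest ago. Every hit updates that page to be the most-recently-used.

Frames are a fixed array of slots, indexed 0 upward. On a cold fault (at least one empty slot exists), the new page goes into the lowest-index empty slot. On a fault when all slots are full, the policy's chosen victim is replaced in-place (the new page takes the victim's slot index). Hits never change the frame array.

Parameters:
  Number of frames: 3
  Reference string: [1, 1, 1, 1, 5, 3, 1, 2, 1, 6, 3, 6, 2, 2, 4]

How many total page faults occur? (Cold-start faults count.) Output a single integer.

Answer: 8

Derivation:
Step 0: ref 1 → FAULT, frames=[1,-,-]
Step 1: ref 1 → HIT, frames=[1,-,-]
Step 2: ref 1 → HIT, frames=[1,-,-]
Step 3: ref 1 → HIT, frames=[1,-,-]
Step 4: ref 5 → FAULT, frames=[1,5,-]
Step 5: ref 3 → FAULT, frames=[1,5,3]
Step 6: ref 1 → HIT, frames=[1,5,3]
Step 7: ref 2 → FAULT (evict 5), frames=[1,2,3]
Step 8: ref 1 → HIT, frames=[1,2,3]
Step 9: ref 6 → FAULT (evict 3), frames=[1,2,6]
Step 10: ref 3 → FAULT (evict 2), frames=[1,3,6]
Step 11: ref 6 → HIT, frames=[1,3,6]
Step 12: ref 2 → FAULT (evict 1), frames=[2,3,6]
Step 13: ref 2 → HIT, frames=[2,3,6]
Step 14: ref 4 → FAULT (evict 3), frames=[2,4,6]
Total faults: 8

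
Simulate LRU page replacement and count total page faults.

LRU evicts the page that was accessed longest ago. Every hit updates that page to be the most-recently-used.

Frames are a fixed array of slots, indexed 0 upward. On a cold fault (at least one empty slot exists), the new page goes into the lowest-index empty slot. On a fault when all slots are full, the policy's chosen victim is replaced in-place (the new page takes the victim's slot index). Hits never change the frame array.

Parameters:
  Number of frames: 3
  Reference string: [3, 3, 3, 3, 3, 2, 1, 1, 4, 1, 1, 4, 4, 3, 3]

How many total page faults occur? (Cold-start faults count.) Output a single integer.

Answer: 5

Derivation:
Step 0: ref 3 → FAULT, frames=[3,-,-]
Step 1: ref 3 → HIT, frames=[3,-,-]
Step 2: ref 3 → HIT, frames=[3,-,-]
Step 3: ref 3 → HIT, frames=[3,-,-]
Step 4: ref 3 → HIT, frames=[3,-,-]
Step 5: ref 2 → FAULT, frames=[3,2,-]
Step 6: ref 1 → FAULT, frames=[3,2,1]
Step 7: ref 1 → HIT, frames=[3,2,1]
Step 8: ref 4 → FAULT (evict 3), frames=[4,2,1]
Step 9: ref 1 → HIT, frames=[4,2,1]
Step 10: ref 1 → HIT, frames=[4,2,1]
Step 11: ref 4 → HIT, frames=[4,2,1]
Step 12: ref 4 → HIT, frames=[4,2,1]
Step 13: ref 3 → FAULT (evict 2), frames=[4,3,1]
Step 14: ref 3 → HIT, frames=[4,3,1]
Total faults: 5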